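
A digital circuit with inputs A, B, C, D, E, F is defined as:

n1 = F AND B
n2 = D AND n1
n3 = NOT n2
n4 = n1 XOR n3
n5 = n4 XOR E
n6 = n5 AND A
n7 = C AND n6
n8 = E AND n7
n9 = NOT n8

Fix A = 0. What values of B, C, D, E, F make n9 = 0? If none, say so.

With A = 0 fixed, none of the 32 settings of B, C, D, E, F give n9 = 0.
For example, with B=0, C=0, D=0, E=0, F=0:
n1 = F AND B = 0 AND 0 = 0
n2 = D AND n1 = 0 AND 0 = 0
n3 = NOT n2 = NOT 0 = 1
n4 = n1 XOR n3 = 0 XOR 1 = 1
n5 = n4 XOR E = 1 XOR 0 = 1
n6 = n5 AND A = 1 AND 0 = 0
n7 = C AND n6 = 0 AND 0 = 0
n8 = E AND n7 = 0 AND 0 = 0
n9 = NOT n8 = NOT 0 = 1
giving n9 = 1 ≠ 0.

no solution exists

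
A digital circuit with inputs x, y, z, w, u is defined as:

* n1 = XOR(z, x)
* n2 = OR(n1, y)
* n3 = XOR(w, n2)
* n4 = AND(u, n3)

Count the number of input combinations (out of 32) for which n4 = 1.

n4 = AND(u, n3) must be 1, so both u = 1 and n3 = 1.
Enumerating the 32 input combinations, 8 give n4 = 1 and 24 give n4 = 0.

8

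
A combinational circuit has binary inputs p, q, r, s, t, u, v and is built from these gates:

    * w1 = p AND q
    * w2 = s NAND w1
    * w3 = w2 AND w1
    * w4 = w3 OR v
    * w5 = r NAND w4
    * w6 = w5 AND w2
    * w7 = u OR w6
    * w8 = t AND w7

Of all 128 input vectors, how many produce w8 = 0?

w8 = t AND w7 must be 0, so at least one of t, w7 is 0.
Enumerating the 128 input combinations, 76 give w8 = 0 and 52 give w8 = 1.

76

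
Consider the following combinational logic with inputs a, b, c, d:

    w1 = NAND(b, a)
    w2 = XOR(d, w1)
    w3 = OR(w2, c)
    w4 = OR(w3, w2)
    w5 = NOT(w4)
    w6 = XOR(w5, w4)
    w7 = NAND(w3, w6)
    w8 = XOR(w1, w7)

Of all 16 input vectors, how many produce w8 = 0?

w8 = XOR(w1, w7) must be 0, so w1 and w7 are equal.
Enumerating the 16 input combinations, 6 give w8 = 0 and 10 give w8 = 1.

6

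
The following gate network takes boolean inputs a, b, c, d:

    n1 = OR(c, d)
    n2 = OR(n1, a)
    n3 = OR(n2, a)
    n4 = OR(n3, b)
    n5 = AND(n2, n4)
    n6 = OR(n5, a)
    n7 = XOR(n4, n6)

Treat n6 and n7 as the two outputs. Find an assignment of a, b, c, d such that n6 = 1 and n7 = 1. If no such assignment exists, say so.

no solution exists

Across all 16 input combinations, none give both n6 = 1 and n7 = 1.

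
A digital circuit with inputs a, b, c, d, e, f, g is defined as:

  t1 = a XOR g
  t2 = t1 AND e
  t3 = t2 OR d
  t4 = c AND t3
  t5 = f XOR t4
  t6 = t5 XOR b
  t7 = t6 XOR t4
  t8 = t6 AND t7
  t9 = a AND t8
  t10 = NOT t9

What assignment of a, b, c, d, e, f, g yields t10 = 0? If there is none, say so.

t10 = NOT t9 must be 0, so t9 = 1.
Check with a=1, b=0, c=0, d=0, e=0, f=1, g=0:
t1 = a XOR g = 1 XOR 0 = 1
t2 = t1 AND e = 1 AND 0 = 0
t3 = t2 OR d = 0 OR 0 = 0
t4 = c AND t3 = 0 AND 0 = 0
t5 = f XOR t4 = 1 XOR 0 = 1
t6 = t5 XOR b = 1 XOR 0 = 1
t7 = t6 XOR t4 = 1 XOR 0 = 1
t8 = t6 AND t7 = 1 AND 1 = 1
t9 = a AND t8 = 1 AND 1 = 1
t10 = NOT t9 = NOT 1 = 0
So t10 = 0 as required.

a=1, b=0, c=0, d=0, e=0, f=1, g=0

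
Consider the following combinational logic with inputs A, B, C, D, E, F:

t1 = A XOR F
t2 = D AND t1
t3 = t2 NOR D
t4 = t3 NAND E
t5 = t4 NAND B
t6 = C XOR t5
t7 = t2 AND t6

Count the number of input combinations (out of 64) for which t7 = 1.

8

t7 = t2 AND t6 must be 1, so both t2 = 1 and t6 = 1.
Enumerating the 64 input combinations, 8 give t7 = 1 and 56 give t7 = 0.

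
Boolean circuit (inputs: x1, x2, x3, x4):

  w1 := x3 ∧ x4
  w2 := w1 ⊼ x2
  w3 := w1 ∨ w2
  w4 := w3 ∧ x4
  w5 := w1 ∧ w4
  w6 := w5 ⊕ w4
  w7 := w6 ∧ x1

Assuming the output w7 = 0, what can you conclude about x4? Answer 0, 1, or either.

Both values of x4 occur among assignments with w7 = 0:
  x4=0: x1=0, x2=0, x3=0, x4=0
  x4=1: x1=0, x2=0, x3=0, x4=1

either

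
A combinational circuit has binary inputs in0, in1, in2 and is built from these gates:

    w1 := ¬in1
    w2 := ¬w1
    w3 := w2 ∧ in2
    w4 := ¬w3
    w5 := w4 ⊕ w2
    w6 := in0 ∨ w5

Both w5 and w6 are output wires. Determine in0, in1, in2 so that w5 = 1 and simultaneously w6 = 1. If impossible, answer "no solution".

in0=0, in1=1, in2=1

Check with in0=0, in1=1, in2=1:
w1 = ¬in1 = ¬1 = 0
w2 = ¬w1 = ¬0 = 1
w3 = w2 ∧ in2 = 1 ∧ 1 = 1
w4 = ¬w3 = ¬1 = 0
w5 = w4 ⊕ w2 = 0 ⊕ 1 = 1
w6 = in0 ∨ w5 = 0 ∨ 1 = 1
So w5 = 1 and w6 = 1.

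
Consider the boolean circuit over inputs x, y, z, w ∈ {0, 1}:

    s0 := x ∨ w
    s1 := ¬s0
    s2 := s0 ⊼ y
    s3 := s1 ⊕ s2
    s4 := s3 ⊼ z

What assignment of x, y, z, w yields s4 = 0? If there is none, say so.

x=1, y=0, z=1, w=0

s4 = s3 ⊼ z must be 0, so both s3 = 1 and z = 1.
Check with x=1, y=0, z=1, w=0:
s0 = x ∨ w = 1 ∨ 0 = 1
s1 = ¬s0 = ¬1 = 0
s2 = s0 ⊼ y = 1 ⊼ 0 = 1
s3 = s1 ⊕ s2 = 0 ⊕ 1 = 1
s4 = s3 ⊼ z = 1 ⊼ 1 = 0
So s4 = 0 as required.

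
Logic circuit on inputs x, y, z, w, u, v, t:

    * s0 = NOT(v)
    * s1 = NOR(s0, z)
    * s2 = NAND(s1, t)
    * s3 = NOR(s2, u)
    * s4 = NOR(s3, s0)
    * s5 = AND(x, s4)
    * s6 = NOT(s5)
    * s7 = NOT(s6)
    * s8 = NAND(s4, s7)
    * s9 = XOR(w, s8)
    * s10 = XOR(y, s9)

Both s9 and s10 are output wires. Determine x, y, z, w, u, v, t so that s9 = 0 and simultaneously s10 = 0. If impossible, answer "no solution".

x=0 y=0 z=0 w=1 u=1 v=0 t=0

Check with x=0 y=0 z=0 w=1 u=1 v=0 t=0:
s0 = NOT(v) = NOT 0 = 1
s1 = NOR(s0, z) = NOR(1, 0) = 0
s2 = NAND(s1, t) = NAND(0, 0) = 1
s3 = NOR(s2, u) = NOR(1, 1) = 0
s4 = NOR(s3, s0) = NOR(0, 1) = 0
s5 = AND(x, s4) = AND(0, 0) = 0
s6 = NOT(s5) = NOT 0 = 1
s7 = NOT(s6) = NOT 1 = 0
s8 = NAND(s4, s7) = NAND(0, 0) = 1
s9 = XOR(w, s8) = XOR(1, 1) = 0
s10 = XOR(y, s9) = XOR(0, 0) = 0
So s9 = 0 and s10 = 0.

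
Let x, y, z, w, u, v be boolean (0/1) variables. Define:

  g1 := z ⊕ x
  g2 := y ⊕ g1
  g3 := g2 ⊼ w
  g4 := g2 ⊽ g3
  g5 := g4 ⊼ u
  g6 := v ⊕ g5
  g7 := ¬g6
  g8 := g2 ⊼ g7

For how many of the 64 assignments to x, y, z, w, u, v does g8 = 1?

48

g8 = g2 ⊼ g7 must be 1, so at least one of g2, g7 is 0.
Enumerating the 64 input combinations, 48 give g8 = 1 and 16 give g8 = 0.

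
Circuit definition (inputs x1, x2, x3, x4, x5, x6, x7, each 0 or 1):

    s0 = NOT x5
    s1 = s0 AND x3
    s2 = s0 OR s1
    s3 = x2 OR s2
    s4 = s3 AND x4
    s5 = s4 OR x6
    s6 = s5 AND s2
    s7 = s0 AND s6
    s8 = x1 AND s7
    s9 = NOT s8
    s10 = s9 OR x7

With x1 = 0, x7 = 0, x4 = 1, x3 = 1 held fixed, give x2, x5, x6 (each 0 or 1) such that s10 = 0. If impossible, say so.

With x1 = 0, x7 = 0, x4 = 1, x3 = 1 fixed, none of the 8 settings of x2, x5, x6 give s10 = 0.
For example, with x2=1, x5=1, x6=1:
s0 = NOT x5 = NOT 1 = 0
s1 = s0 AND x3 = 0 AND 1 = 0
s2 = s0 OR s1 = 0 OR 0 = 0
s3 = x2 OR s2 = 1 OR 0 = 1
s4 = s3 AND x4 = 1 AND 1 = 1
s5 = s4 OR x6 = 1 OR 1 = 1
s6 = s5 AND s2 = 1 AND 0 = 0
s7 = s0 AND s6 = 0 AND 0 = 0
s8 = x1 AND s7 = 0 AND 0 = 0
s9 = NOT s8 = NOT 0 = 1
s10 = s9 OR x7 = 1 OR 0 = 1
giving s10 = 1 ≠ 0.

no solution exists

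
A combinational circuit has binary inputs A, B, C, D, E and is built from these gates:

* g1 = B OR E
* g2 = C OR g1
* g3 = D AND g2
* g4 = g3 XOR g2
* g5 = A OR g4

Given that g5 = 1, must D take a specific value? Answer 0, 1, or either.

either

Both values of D occur among assignments with g5 = 1:
  D=0: A=0, B=0, C=0, D=0, E=1
  D=1: A=1, B=0, C=0, D=1, E=0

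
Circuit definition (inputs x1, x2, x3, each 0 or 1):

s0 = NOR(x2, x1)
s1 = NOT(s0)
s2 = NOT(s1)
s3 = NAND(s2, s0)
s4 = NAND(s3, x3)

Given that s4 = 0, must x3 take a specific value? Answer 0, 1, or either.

1

s4 = NAND(s3, x3) must be 0, so both s3 = 1 and x3 = 1.
Every assignment with s4 = 0 has x3 = 1; there are 3 such assignment(s).
  x1=0, x2=1, x3=1
  x1=1, x2=0, x3=1
  x1=1, x2=1, x3=1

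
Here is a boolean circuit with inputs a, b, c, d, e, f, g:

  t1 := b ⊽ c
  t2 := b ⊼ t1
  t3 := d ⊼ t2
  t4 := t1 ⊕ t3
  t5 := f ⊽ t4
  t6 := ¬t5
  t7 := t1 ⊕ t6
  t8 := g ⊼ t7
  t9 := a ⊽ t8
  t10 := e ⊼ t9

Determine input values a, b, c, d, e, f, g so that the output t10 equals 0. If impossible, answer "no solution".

t10 = e ⊼ t9 must be 0, so both e = 1 and t9 = 1.
Check with a=0 b=1 c=1 d=1 e=1 f=1 g=1:
t1 = b ⊽ c = 1 ⊽ 1 = 0
t2 = b ⊼ t1 = 1 ⊼ 0 = 1
t3 = d ⊼ t2 = 1 ⊼ 1 = 0
t4 = t1 ⊕ t3 = 0 ⊕ 0 = 0
t5 = f ⊽ t4 = 1 ⊽ 0 = 0
t6 = ¬t5 = ¬0 = 1
t7 = t1 ⊕ t6 = 0 ⊕ 1 = 1
t8 = g ⊼ t7 = 1 ⊼ 1 = 0
t9 = a ⊽ t8 = 0 ⊽ 0 = 1
t10 = e ⊼ t9 = 1 ⊼ 1 = 0
So t10 = 0 as required.

a=0 b=1 c=1 d=1 e=1 f=1 g=1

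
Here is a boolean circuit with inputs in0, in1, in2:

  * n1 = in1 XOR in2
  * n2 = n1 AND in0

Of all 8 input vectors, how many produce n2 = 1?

2

n2 = n1 AND in0 must be 1, so both n1 = 1 and in0 = 1.
n1 = in1 XOR in2 must be 1, so in1 and in2 differ.
Satisfying assignments:
  in0=1, in1=0, in2=1
  in0=1, in1=1, in2=0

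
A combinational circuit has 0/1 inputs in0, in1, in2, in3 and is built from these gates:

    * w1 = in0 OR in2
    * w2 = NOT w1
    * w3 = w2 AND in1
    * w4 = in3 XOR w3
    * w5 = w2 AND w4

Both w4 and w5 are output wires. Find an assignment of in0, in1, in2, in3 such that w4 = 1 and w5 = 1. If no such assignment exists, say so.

Check with in0=0, in1=0, in2=0, in3=1:
w1 = in0 OR in2 = 0 OR 0 = 0
w2 = NOT w1 = NOT 0 = 1
w3 = w2 AND in1 = 1 AND 0 = 0
w4 = in3 XOR w3 = 1 XOR 0 = 1
w5 = w2 AND w4 = 1 AND 1 = 1
So w4 = 1 and w5 = 1.

in0=0, in1=0, in2=0, in3=1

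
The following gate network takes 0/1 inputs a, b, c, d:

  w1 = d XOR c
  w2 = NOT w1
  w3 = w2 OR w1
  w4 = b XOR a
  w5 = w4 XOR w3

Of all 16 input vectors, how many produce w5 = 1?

w5 = w4 XOR w3 must be 1, so w4 and w3 differ.
Enumerating the 16 input combinations, 8 give w5 = 1 and 8 give w5 = 0.

8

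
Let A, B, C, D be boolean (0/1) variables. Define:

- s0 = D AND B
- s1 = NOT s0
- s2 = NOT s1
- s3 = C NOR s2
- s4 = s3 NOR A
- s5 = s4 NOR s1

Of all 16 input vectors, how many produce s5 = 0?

14

s5 = s4 NOR s1 must be 0, so at least one of s4, s1 is 1.
Enumerating the 16 input combinations, 14 give s5 = 0 and 2 give s5 = 1.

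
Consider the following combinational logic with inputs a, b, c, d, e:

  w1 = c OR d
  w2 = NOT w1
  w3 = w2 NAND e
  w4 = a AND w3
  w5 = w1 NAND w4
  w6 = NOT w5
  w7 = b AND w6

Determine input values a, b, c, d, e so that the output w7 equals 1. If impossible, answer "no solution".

a=1, b=1, c=0, d=1, e=1

w7 = b AND w6 must be 1, so both b = 1 and w6 = 1.
Check with a=1, b=1, c=0, d=1, e=1:
w1 = c OR d = 0 OR 1 = 1
w2 = NOT w1 = NOT 1 = 0
w3 = w2 NAND e = 0 NAND 1 = 1
w4 = a AND w3 = 1 AND 1 = 1
w5 = w1 NAND w4 = 1 NAND 1 = 0
w6 = NOT w5 = NOT 0 = 1
w7 = b AND w6 = 1 AND 1 = 1
So w7 = 1 as required.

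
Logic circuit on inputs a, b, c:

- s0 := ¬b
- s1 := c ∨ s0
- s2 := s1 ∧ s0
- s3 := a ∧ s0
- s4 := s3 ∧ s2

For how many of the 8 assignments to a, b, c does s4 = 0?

6

s4 = s3 ∧ s2 must be 0, so at least one of s3, s2 is 0.
Satisfying assignments:
  a=0, b=0, c=0
  a=0, b=0, c=1
  a=0, b=1, c=0
  a=0, b=1, c=1
  a=1, b=1, c=0
  a=1, b=1, c=1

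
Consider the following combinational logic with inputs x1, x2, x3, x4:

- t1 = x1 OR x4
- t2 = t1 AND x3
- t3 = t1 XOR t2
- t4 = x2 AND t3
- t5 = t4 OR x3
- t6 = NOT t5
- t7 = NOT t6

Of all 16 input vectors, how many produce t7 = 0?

5

t7 = NOT t6 must be 0, so t6 = 1.
t6 = NOT t5 must be 1, so t5 = 0.
Satisfying assignments:
  x1=0, x2=0, x3=0, x4=0
  x1=0, x2=0, x3=0, x4=1
  x1=0, x2=1, x3=0, x4=0
  x1=1, x2=0, x3=0, x4=0
  x1=1, x2=0, x3=0, x4=1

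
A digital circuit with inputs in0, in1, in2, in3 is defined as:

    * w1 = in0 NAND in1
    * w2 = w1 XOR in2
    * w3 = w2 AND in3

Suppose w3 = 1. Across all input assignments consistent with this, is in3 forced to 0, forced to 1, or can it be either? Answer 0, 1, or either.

w3 = w2 AND in3 must be 1, so both w2 = 1 and in3 = 1.
w2 = w1 XOR in2 must be 1, so w1 and in2 differ.
Every assignment with w3 = 1 has in3 = 1; there are 4 such assignment(s).
  in0=0, in1=0, in2=0, in3=1
  in0=0, in1=1, in2=0, in3=1
  in0=1, in1=0, in2=0, in3=1
  in0=1, in1=1, in2=1, in3=1

1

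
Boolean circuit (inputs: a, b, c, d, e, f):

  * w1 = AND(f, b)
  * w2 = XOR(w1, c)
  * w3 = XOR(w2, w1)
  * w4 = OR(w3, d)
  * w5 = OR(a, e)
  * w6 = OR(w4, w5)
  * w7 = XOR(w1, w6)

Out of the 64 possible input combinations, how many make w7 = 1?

46

w7 = XOR(w1, w6) must be 1, so w1 and w6 differ.
Enumerating the 64 input combinations, 46 give w7 = 1 and 18 give w7 = 0.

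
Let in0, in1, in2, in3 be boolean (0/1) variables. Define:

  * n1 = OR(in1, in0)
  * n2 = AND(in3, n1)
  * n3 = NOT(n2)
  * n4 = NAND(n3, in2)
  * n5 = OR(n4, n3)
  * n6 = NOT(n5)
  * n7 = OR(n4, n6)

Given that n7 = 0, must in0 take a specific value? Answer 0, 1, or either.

either

Both values of in0 occur among assignments with n7 = 0:
  in0=0: in0=0, in1=0, in2=1, in3=0
  in0=1: in0=1, in1=0, in2=1, in3=0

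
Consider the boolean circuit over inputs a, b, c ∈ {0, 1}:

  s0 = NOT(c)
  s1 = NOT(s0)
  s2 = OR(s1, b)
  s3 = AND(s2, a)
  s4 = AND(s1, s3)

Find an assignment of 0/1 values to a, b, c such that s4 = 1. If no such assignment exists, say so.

s4 = AND(s1, s3) must be 1, so both s1 = 1 and s3 = 1.
s1 = NOT(s0) must be 1, so s0 = 0.
Check with a=1 b=0 c=1:
s0 = NOT(c) = NOT 1 = 0
s1 = NOT(s0) = NOT 0 = 1
s2 = OR(s1, b) = OR(1, 0) = 1
s3 = AND(s2, a) = AND(1, 1) = 1
s4 = AND(s1, s3) = AND(1, 1) = 1
So s4 = 1 as required.

a=1 b=0 c=1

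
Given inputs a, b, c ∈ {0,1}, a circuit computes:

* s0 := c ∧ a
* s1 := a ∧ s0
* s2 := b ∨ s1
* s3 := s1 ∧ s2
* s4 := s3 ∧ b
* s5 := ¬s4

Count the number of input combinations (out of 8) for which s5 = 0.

1

s5 = ¬s4 must be 0, so s4 = 1.
s4 = s3 ∧ b must be 1, so both s3 = 1 and b = 1.
Satisfying assignments:
  a=1, b=1, c=1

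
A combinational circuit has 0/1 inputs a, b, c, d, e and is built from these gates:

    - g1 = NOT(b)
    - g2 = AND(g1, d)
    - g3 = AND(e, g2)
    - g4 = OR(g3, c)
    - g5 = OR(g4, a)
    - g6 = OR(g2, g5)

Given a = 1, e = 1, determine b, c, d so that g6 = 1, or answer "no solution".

b=0, c=1, d=1

Check with a = 1, e = 1 and b=0, c=1, d=1:
g1 = NOT(b) = NOT 0 = 1
g2 = AND(g1, d) = AND(1, 1) = 1
g3 = AND(e, g2) = AND(1, 1) = 1
g4 = OR(g3, c) = OR(1, 1) = 1
g5 = OR(g4, a) = OR(1, 1) = 1
g6 = OR(g2, g5) = OR(1, 1) = 1
So g6 = 1.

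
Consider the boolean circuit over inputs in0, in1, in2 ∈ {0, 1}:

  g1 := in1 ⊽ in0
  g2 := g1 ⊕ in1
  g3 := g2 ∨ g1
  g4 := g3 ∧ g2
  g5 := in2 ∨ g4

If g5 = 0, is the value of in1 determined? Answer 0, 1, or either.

0

g5 = in2 ∨ g4 must be 0, so both in2 = 0 and g4 = 0.
g4 = g3 ∧ g2 must be 0, so at least one of g3, g2 is 0.
Every assignment with g5 = 0 has in1 = 0; there are 1 such assignment(s).
  in0=1, in1=0, in2=0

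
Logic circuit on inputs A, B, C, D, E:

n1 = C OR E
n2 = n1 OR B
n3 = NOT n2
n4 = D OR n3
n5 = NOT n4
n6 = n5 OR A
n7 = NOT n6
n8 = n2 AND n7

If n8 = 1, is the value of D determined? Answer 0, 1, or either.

n8 = n2 AND n7 must be 1, so both n2 = 1 and n7 = 1.
n2 = n1 OR B must be 1, so at least one of n1, B is 1.
Every assignment with n8 = 1 has D = 1; there are 7 such assignment(s).

1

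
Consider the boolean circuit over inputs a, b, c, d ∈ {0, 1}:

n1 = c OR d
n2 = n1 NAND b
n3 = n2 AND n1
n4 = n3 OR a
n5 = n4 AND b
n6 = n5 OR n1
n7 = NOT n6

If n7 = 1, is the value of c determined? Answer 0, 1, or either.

n7 = NOT n6 must be 1, so n6 = 0.
n6 = n5 OR n1 must be 0, so both n5 = 0 and n1 = 0.
Every assignment with n7 = 1 has c = 0; there are 3 such assignment(s).
  a=0, b=0, c=0, d=0
  a=0, b=1, c=0, d=0
  a=1, b=0, c=0, d=0

0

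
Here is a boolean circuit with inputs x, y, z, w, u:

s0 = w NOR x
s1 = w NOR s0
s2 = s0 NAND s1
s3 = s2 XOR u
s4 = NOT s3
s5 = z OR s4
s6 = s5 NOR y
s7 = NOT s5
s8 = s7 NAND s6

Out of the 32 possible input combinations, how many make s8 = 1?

28

s8 = s7 NAND s6 must be 1, so at least one of s7, s6 is 0.
Enumerating the 32 input combinations, 28 give s8 = 1 and 4 give s8 = 0.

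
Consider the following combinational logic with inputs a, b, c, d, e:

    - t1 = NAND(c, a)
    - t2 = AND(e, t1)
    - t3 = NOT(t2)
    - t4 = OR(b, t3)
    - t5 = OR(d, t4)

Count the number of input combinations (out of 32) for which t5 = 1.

29

t5 = OR(d, t4) must be 1, so at least one of d, t4 is 1.
Enumerating the 32 input combinations, 29 give t5 = 1 and 3 give t5 = 0.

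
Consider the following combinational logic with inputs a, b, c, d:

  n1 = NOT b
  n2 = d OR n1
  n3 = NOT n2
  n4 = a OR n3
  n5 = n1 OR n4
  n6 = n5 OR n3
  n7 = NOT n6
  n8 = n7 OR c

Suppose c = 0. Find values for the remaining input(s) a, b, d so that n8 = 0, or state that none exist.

n8 = n7 OR c must be 0, so both n7 = 0 and c = 0.
n7 = NOT n6 must be 0, so n6 = 1.
Check with c = 0 and a=1, b=0, d=0:
n1 = NOT b = NOT 0 = 1
n2 = d OR n1 = 0 OR 1 = 1
n3 = NOT n2 = NOT 1 = 0
n4 = a OR n3 = 1 OR 0 = 1
n5 = n1 OR n4 = 1 OR 1 = 1
n6 = n5 OR n3 = 1 OR 0 = 1
n7 = NOT n6 = NOT 1 = 0
n8 = n7 OR c = 0 OR 0 = 0
So n8 = 0.

a=1, b=0, d=0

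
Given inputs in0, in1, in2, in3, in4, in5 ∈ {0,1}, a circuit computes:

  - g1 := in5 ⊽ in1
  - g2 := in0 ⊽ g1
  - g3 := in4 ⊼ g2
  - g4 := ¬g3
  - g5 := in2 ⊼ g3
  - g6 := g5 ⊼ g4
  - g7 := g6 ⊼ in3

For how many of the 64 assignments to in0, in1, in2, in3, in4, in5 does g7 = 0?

26

g7 = g6 ⊼ in3 must be 0, so both g6 = 1 and in3 = 1.
g6 = g5 ⊼ g4 must be 1, so at least one of g5, g4 is 0.
Enumerating the 64 input combinations, 26 give g7 = 0 and 38 give g7 = 1.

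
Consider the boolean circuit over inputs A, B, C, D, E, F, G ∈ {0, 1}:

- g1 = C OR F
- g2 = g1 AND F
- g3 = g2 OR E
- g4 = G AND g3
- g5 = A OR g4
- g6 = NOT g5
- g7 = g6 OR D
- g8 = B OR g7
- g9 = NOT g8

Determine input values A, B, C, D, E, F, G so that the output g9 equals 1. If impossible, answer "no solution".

A=1, B=0, C=1, D=0, E=0, F=1, G=0

g9 = NOT g8 must be 1, so g8 = 0.
g8 = B OR g7 must be 0, so both B = 0 and g7 = 0.
g7 = g6 OR D must be 0, so both g6 = 0 and D = 0.
Check with A=1, B=0, C=1, D=0, E=0, F=1, G=0:
g1 = C OR F = 1 OR 1 = 1
g2 = g1 AND F = 1 AND 1 = 1
g3 = g2 OR E = 1 OR 0 = 1
g4 = G AND g3 = 0 AND 1 = 0
g5 = A OR g4 = 1 OR 0 = 1
g6 = NOT g5 = NOT 1 = 0
g7 = g6 OR D = 0 OR 0 = 0
g8 = B OR g7 = 0 OR 0 = 0
g9 = NOT g8 = NOT 0 = 1
So g9 = 1 as required.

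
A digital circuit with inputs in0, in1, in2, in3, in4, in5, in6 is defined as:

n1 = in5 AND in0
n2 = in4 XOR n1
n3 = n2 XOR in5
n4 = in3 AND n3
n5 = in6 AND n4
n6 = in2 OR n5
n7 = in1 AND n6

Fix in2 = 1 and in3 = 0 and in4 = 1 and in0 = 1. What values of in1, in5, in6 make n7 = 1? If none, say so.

Check with in2 = 1 and in3 = 0 and in4 = 1 and in0 = 1 and in1=1, in5=0, in6=1:
n1 = in5 AND in0 = 0 AND 1 = 0
n2 = in4 XOR n1 = 1 XOR 0 = 1
n3 = n2 XOR in5 = 1 XOR 0 = 1
n4 = in3 AND n3 = 0 AND 1 = 0
n5 = in6 AND n4 = 1 AND 0 = 0
n6 = in2 OR n5 = 1 OR 0 = 1
n7 = in1 AND n6 = 1 AND 1 = 1
So n7 = 1.

in1=1, in5=0, in6=1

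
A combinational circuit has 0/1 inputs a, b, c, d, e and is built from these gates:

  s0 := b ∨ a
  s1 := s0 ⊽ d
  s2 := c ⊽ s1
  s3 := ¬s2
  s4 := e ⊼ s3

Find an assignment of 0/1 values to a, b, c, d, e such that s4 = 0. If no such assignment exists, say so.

a=1 b=0 c=1 d=1 e=1

s4 = e ⊼ s3 must be 0, so both e = 1 and s3 = 1.
Check with a=1 b=0 c=1 d=1 e=1:
s0 = b ∨ a = 0 ∨ 1 = 1
s1 = s0 ⊽ d = 1 ⊽ 1 = 0
s2 = c ⊽ s1 = 1 ⊽ 0 = 0
s3 = ¬s2 = ¬0 = 1
s4 = e ⊼ s3 = 1 ⊼ 1 = 0
So s4 = 0 as required.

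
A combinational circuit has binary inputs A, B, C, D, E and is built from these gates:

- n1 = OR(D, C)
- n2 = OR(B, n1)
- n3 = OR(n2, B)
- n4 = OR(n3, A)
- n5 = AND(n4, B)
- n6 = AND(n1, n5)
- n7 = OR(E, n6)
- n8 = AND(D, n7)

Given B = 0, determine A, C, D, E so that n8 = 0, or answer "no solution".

A=0, C=0, D=1, E=0

n8 = AND(D, n7) must be 0, so at least one of D, n7 is 0.
Check with B = 0 and A=0, C=0, D=1, E=0:
n1 = OR(D, C) = OR(1, 0) = 1
n2 = OR(B, n1) = OR(0, 1) = 1
n3 = OR(n2, B) = OR(1, 0) = 1
n4 = OR(n3, A) = OR(1, 0) = 1
n5 = AND(n4, B) = AND(1, 0) = 0
n6 = AND(n1, n5) = AND(1, 0) = 0
n7 = OR(E, n6) = OR(0, 0) = 0
n8 = AND(D, n7) = AND(1, 0) = 0
So n8 = 0.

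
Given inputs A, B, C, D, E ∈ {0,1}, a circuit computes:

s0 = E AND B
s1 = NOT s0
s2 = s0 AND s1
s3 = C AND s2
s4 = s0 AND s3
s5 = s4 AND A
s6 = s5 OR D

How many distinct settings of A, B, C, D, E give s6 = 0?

s6 = s5 OR D must be 0, so both s5 = 0 and D = 0.
s5 = s4 AND A must be 0, so at least one of s4, A is 0.
Enumerating the 32 input combinations, 16 give s6 = 0 and 16 give s6 = 1.

16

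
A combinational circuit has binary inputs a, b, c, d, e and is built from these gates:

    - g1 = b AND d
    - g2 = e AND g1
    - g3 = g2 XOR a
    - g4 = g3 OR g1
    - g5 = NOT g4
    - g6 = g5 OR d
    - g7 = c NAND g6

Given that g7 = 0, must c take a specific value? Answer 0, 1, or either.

g7 = c NAND g6 must be 0, so both c = 1 and g6 = 1.
Every assignment with g7 = 0 has c = 1; there are 12 such assignment(s).

1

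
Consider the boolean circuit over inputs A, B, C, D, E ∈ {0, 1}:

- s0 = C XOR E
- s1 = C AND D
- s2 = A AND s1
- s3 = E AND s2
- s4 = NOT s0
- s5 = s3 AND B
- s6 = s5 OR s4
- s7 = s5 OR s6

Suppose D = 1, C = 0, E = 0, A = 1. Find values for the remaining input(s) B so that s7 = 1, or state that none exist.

s7 = s5 OR s6 must be 1, so at least one of s5, s6 is 1.
Check with D = 1, C = 0, E = 0, A = 1 and B=1:
s0 = C XOR E = 0 XOR 0 = 0
s1 = C AND D = 0 AND 1 = 0
s2 = A AND s1 = 1 AND 0 = 0
s3 = E AND s2 = 0 AND 0 = 0
s4 = NOT s0 = NOT 0 = 1
s5 = s3 AND B = 0 AND 1 = 0
s6 = s5 OR s4 = 0 OR 1 = 1
s7 = s5 OR s6 = 0 OR 1 = 1
So s7 = 1.

B=1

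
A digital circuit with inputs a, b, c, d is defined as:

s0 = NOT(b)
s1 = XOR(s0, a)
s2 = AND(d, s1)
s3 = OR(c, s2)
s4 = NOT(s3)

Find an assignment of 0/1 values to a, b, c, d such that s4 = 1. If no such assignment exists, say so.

s4 = NOT(s3) must be 1, so s3 = 0.
Check with a=1, b=0, c=0, d=1:
s0 = NOT(b) = NOT 0 = 1
s1 = XOR(s0, a) = XOR(1, 1) = 0
s2 = AND(d, s1) = AND(1, 0) = 0
s3 = OR(c, s2) = OR(0, 0) = 0
s4 = NOT(s3) = NOT 0 = 1
So s4 = 1 as required.

a=1, b=0, c=0, d=1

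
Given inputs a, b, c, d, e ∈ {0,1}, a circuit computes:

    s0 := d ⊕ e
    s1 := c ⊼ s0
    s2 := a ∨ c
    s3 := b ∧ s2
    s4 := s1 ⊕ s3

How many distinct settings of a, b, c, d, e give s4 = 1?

20

s4 = s1 ⊕ s3 must be 1, so s1 and s3 differ.
Enumerating the 32 input combinations, 20 give s4 = 1 and 12 give s4 = 0.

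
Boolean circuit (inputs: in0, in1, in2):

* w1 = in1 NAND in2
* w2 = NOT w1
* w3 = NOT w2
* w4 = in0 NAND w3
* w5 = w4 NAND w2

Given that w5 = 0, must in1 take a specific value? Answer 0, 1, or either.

w5 = w4 NAND w2 must be 0, so both w4 = 1 and w2 = 1.
w4 = in0 NAND w3 must be 1, so at least one of in0, w3 is 0.
w2 = NOT w1 must be 1, so w1 = 0.
Every assignment with w5 = 0 has in1 = 1; there are 2 such assignment(s).
  in0=0, in1=1, in2=1
  in0=1, in1=1, in2=1

1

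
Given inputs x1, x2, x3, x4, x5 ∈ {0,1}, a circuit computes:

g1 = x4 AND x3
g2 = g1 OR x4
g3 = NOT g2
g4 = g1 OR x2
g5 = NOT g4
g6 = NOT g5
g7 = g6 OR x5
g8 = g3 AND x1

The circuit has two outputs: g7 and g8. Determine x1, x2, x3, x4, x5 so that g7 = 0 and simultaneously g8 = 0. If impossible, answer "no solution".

x1=0 x2=0 x3=0 x4=1 x5=0

Check with x1=0 x2=0 x3=0 x4=1 x5=0:
g1 = x4 AND x3 = 1 AND 0 = 0
g2 = g1 OR x4 = 0 OR 1 = 1
g3 = NOT g2 = NOT 1 = 0
g4 = g1 OR x2 = 0 OR 0 = 0
g5 = NOT g4 = NOT 0 = 1
g6 = NOT g5 = NOT 1 = 0
g7 = g6 OR x5 = 0 OR 0 = 0
g8 = g3 AND x1 = 0 AND 0 = 0
So g7 = 0 and g8 = 0.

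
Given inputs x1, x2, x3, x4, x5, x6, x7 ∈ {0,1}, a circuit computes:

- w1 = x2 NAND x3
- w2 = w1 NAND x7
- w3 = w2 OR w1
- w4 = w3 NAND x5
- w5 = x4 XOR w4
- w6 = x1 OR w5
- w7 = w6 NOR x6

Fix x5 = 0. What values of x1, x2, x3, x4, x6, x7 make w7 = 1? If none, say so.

x1=0, x2=0, x3=0, x4=1, x6=0, x7=1

w7 = w6 NOR x6 must be 1, so both w6 = 0 and x6 = 0.
w6 = x1 OR w5 must be 0, so both x1 = 0 and w5 = 0.
Check with x5 = 0 and x1=0, x2=0, x3=0, x4=1, x6=0, x7=1:
w1 = x2 NAND x3 = 0 NAND 0 = 1
w2 = w1 NAND x7 = 1 NAND 1 = 0
w3 = w2 OR w1 = 0 OR 1 = 1
w4 = w3 NAND x5 = 1 NAND 0 = 1
w5 = x4 XOR w4 = 1 XOR 1 = 0
w6 = x1 OR w5 = 0 OR 0 = 0
w7 = w6 NOR x6 = 0 NOR 0 = 1
So w7 = 1.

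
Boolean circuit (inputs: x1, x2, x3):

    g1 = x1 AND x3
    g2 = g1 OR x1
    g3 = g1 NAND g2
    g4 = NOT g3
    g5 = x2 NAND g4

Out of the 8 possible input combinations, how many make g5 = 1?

g5 = x2 NAND g4 must be 1, so at least one of x2, g4 is 0.
Enumerating the 8 input combinations, 7 give g5 = 1 and 1 give g5 = 0.

7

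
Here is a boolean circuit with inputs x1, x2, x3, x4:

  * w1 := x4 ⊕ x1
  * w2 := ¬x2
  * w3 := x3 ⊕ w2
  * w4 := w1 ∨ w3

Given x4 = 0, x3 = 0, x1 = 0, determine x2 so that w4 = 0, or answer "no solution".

x2=1

w4 = w1 ∨ w3 must be 0, so both w1 = 0 and w3 = 0.
w1 = x4 ⊕ x1 must be 0, so x4 and x1 are equal.
Check with x4 = 0, x3 = 0, x1 = 0 and x2=1:
w1 = x4 ⊕ x1 = 0 ⊕ 0 = 0
w2 = ¬x2 = ¬1 = 0
w3 = x3 ⊕ w2 = 0 ⊕ 0 = 0
w4 = w1 ∨ w3 = 0 ∨ 0 = 0
So w4 = 0.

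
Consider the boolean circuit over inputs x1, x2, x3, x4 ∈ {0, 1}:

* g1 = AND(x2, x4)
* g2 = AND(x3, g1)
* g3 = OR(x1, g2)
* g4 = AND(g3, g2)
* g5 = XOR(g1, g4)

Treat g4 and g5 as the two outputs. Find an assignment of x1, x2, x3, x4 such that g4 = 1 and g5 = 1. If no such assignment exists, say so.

Across all 16 input combinations, none give both g4 = 1 and g5 = 1.

no solution exists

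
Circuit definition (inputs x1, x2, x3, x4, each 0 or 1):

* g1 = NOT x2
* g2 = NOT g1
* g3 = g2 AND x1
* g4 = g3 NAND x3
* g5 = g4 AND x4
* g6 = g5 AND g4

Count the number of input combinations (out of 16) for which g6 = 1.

7

g6 = g5 AND g4 must be 1, so both g5 = 1 and g4 = 1.
Enumerating the 16 input combinations, 7 give g6 = 1 and 9 give g6 = 0.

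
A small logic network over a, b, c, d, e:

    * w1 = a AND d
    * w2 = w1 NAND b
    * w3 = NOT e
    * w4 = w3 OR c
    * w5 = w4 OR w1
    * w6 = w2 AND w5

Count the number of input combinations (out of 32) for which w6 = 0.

10

w6 = w2 AND w5 must be 0, so at least one of w2, w5 is 0.
Enumerating the 32 input combinations, 10 give w6 = 0 and 22 give w6 = 1.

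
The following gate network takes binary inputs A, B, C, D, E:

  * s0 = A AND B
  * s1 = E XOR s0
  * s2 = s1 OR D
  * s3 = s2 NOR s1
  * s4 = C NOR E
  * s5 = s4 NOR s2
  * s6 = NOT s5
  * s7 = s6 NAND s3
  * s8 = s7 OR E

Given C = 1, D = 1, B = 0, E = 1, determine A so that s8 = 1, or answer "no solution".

s8 = s7 OR E must be 1, so at least one of s7, E is 1.
Check with C = 1, D = 1, B = 0, E = 1 and A=0:
s0 = A AND B = 0 AND 0 = 0
s1 = E XOR s0 = 1 XOR 0 = 1
s2 = s1 OR D = 1 OR 1 = 1
s3 = s2 NOR s1 = 1 NOR 1 = 0
s4 = C NOR E = 1 NOR 1 = 0
s5 = s4 NOR s2 = 0 NOR 1 = 0
s6 = NOT s5 = NOT 0 = 1
s7 = s6 NAND s3 = 1 NAND 0 = 1
s8 = s7 OR E = 1 OR 1 = 1
So s8 = 1.

A=0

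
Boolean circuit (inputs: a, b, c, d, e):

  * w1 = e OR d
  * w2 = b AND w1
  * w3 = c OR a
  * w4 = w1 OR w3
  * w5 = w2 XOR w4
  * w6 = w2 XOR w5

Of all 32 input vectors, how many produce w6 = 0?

2

w6 = w2 XOR w5 must be 0, so w2 and w5 are equal.
Satisfying assignments:
  a=0, b=0, c=0, d=0, e=0
  a=0, b=1, c=0, d=0, e=0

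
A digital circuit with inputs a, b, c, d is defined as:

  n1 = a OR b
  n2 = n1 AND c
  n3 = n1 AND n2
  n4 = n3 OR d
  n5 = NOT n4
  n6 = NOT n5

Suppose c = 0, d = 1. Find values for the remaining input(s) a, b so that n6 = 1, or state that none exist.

n6 = NOT n5 must be 1, so n5 = 0.
n5 = NOT n4 must be 0, so n4 = 1.
Check with c = 0, d = 1 and a=0, b=0:
n1 = a OR b = 0 OR 0 = 0
n2 = n1 AND c = 0 AND 0 = 0
n3 = n1 AND n2 = 0 AND 0 = 0
n4 = n3 OR d = 0 OR 1 = 1
n5 = NOT n4 = NOT 1 = 0
n6 = NOT n5 = NOT 0 = 1
So n6 = 1.

a=0 b=0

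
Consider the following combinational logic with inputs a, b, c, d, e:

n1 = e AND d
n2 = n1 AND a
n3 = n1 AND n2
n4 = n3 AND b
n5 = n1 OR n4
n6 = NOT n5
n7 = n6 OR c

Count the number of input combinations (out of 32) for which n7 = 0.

n7 = n6 OR c must be 0, so both n6 = 0 and c = 0.
Enumerating the 32 input combinations, 4 give n7 = 0 and 28 give n7 = 1.

4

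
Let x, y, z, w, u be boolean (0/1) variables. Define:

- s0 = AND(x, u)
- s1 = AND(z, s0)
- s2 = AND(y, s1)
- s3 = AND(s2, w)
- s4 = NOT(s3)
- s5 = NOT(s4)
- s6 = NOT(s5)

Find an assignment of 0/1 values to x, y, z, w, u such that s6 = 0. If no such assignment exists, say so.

s6 = NOT(s5) must be 0, so s5 = 1.
s5 = NOT(s4) must be 1, so s4 = 0.
s4 = NOT(s3) must be 0, so s3 = 1.
Check with x=1, y=1, z=1, w=1, u=1:
s0 = AND(x, u) = AND(1, 1) = 1
s1 = AND(z, s0) = AND(1, 1) = 1
s2 = AND(y, s1) = AND(1, 1) = 1
s3 = AND(s2, w) = AND(1, 1) = 1
s4 = NOT(s3) = NOT 1 = 0
s5 = NOT(s4) = NOT 0 = 1
s6 = NOT(s5) = NOT 1 = 0
So s6 = 0 as required.

x=1, y=1, z=1, w=1, u=1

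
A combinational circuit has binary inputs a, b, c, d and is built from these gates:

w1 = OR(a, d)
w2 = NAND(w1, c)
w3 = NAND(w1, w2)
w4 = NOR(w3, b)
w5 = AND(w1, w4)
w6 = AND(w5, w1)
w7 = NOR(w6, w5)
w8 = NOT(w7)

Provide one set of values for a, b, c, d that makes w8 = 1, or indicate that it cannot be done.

Check with a=1, b=0, c=0, d=0:
w1 = OR(a, d) = OR(1, 0) = 1
w2 = NAND(w1, c) = NAND(1, 0) = 1
w3 = NAND(w1, w2) = NAND(1, 1) = 0
w4 = NOR(w3, b) = NOR(0, 0) = 1
w5 = AND(w1, w4) = AND(1, 1) = 1
w6 = AND(w5, w1) = AND(1, 1) = 1
w7 = NOR(w6, w5) = NOR(1, 1) = 0
w8 = NOT(w7) = NOT 0 = 1
So w8 = 1 as required.

a=1, b=0, c=0, d=0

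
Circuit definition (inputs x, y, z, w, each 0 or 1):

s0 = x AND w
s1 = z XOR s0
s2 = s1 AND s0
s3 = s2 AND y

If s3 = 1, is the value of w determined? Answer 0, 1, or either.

s3 = s2 AND y must be 1, so both s2 = 1 and y = 1.
s2 = s1 AND s0 must be 1, so both s1 = 1 and s0 = 1.
Every assignment with s3 = 1 has w = 1; there are 1 such assignment(s).
  x=1, y=1, z=0, w=1

1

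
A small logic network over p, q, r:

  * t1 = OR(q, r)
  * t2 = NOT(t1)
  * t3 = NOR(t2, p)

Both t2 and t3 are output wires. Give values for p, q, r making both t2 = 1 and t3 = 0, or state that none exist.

p=1, q=0, r=0

Check with p=1, q=0, r=0:
t1 = OR(q, r) = OR(0, 0) = 0
t2 = NOT(t1) = NOT 0 = 1
t3 = NOR(t2, p) = NOR(1, 1) = 0
So t2 = 1 and t3 = 0.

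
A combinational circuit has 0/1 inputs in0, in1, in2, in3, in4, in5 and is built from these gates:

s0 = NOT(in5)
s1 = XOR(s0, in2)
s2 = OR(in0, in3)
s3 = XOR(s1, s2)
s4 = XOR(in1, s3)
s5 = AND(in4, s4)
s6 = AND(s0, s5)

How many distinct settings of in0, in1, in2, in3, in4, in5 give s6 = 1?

s6 = AND(s0, s5) must be 1, so both s0 = 1 and s5 = 1.
s0 = NOT(in5) must be 1, so in5 = 0.
s5 = AND(in4, s4) must be 1, so both in4 = 1 and s4 = 1.
Enumerating the 64 input combinations, 8 give s6 = 1 and 56 give s6 = 0.

8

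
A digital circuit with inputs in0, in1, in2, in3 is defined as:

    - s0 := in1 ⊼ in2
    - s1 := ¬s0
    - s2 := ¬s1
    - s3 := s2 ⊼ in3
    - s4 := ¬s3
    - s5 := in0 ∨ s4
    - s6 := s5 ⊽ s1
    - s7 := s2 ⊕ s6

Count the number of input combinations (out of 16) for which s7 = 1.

s7 = s2 ⊕ s6 must be 1, so s2 and s6 differ.
Enumerating the 16 input combinations, 9 give s7 = 1 and 7 give s7 = 0.

9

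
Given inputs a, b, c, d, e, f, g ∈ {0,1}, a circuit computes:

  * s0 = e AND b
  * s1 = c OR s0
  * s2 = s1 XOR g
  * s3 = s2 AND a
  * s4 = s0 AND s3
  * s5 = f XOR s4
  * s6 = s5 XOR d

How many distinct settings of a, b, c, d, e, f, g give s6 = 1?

64

s6 = s5 XOR d must be 1, so s5 and d differ.
Enumerating the 128 input combinations, 64 give s6 = 1 and 64 give s6 = 0.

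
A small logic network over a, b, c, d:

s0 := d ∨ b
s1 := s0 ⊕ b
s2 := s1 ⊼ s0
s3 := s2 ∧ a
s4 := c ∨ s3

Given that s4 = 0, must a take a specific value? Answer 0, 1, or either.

Both values of a occur among assignments with s4 = 0:
  a=0: a=0, b=0, c=0, d=0
  a=1: a=1, b=0, c=0, d=1

either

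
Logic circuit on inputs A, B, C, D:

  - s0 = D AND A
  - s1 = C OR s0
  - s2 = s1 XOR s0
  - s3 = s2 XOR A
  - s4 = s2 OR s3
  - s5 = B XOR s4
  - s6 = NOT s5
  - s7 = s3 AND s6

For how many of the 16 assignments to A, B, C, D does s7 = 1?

s7 = s3 AND s6 must be 1, so both s3 = 1 and s6 = 1.
s3 = s2 XOR A must be 1, so s2 and A differ.
Satisfying assignments:
  A=0, B=1, C=1, D=0
  A=0, B=1, C=1, D=1
  A=1, B=1, C=0, D=0
  A=1, B=1, C=0, D=1
  A=1, B=1, C=1, D=1

5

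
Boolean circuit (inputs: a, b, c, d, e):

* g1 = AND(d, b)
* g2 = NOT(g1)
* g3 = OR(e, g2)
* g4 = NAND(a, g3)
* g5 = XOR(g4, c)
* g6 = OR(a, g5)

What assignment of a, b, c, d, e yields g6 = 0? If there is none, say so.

g6 = OR(a, g5) must be 0, so both a = 0 and g5 = 0.
g5 = XOR(g4, c) must be 0, so g4 and c are equal.
Check with a=0 b=0 c=1 d=1 e=0:
g1 = AND(d, b) = AND(1, 0) = 0
g2 = NOT(g1) = NOT 0 = 1
g3 = OR(e, g2) = OR(0, 1) = 1
g4 = NAND(a, g3) = NAND(0, 1) = 1
g5 = XOR(g4, c) = XOR(1, 1) = 0
g6 = OR(a, g5) = OR(0, 0) = 0
So g6 = 0 as required.

a=0 b=0 c=1 d=1 e=0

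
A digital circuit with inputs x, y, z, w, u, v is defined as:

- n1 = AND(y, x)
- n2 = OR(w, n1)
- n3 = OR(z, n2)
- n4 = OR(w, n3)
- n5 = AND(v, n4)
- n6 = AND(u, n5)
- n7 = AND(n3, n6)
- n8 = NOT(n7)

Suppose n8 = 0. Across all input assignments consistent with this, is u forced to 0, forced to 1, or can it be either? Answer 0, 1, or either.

n8 = NOT(n7) must be 0, so n7 = 1.
n7 = AND(n3, n6) must be 1, so both n3 = 1 and n6 = 1.
n3 = OR(z, n2) must be 1, so at least one of z, n2 is 1.
Every assignment with n8 = 0 has u = 1; there are 13 such assignment(s).

1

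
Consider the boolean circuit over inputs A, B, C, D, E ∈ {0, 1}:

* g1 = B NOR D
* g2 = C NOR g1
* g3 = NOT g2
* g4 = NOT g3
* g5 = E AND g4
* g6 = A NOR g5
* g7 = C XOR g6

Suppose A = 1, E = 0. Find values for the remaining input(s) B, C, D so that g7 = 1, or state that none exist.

B=0, C=1, D=1

Check with A = 1, E = 0 and B=0, C=1, D=1:
g1 = B NOR D = 0 NOR 1 = 0
g2 = C NOR g1 = 1 NOR 0 = 0
g3 = NOT g2 = NOT 0 = 1
g4 = NOT g3 = NOT 1 = 0
g5 = E AND g4 = 0 AND 0 = 0
g6 = A NOR g5 = 1 NOR 0 = 0
g7 = C XOR g6 = 1 XOR 0 = 1
So g7 = 1.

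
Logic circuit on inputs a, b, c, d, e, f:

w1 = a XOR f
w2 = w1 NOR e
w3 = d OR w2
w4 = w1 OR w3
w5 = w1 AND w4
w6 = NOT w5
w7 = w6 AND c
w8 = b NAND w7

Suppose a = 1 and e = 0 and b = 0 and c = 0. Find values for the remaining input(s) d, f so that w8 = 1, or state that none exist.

d=0 f=0

w8 = b NAND w7 must be 1, so at least one of b, w7 is 0.
Check with a = 1 and e = 0 and b = 0 and c = 0 and d=0, f=0:
w1 = a XOR f = 1 XOR 0 = 1
w2 = w1 NOR e = 1 NOR 0 = 0
w3 = d OR w2 = 0 OR 0 = 0
w4 = w1 OR w3 = 1 OR 0 = 1
w5 = w1 AND w4 = 1 AND 1 = 1
w6 = NOT w5 = NOT 1 = 0
w7 = w6 AND c = 0 AND 0 = 0
w8 = b NAND w7 = 0 NAND 0 = 1
So w8 = 1.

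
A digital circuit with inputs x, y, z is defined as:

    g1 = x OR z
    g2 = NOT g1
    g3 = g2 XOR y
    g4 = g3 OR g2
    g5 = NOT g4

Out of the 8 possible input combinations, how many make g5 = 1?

3

g5 = NOT g4 must be 1, so g4 = 0.
g4 = g3 OR g2 must be 0, so both g3 = 0 and g2 = 0.
Enumerating the 8 input combinations, 3 give g5 = 1 and 5 give g5 = 0.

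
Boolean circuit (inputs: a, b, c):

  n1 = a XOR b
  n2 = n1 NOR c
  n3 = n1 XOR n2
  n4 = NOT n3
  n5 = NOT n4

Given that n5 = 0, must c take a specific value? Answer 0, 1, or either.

n5 = NOT n4 must be 0, so n4 = 1.
Every assignment with n5 = 0 has c = 1; there are 2 such assignment(s).
  a=0, b=0, c=1
  a=1, b=1, c=1

1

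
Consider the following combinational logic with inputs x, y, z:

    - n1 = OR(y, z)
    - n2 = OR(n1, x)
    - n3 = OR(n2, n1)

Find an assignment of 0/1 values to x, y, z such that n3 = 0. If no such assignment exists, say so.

n3 = OR(n2, n1) must be 0, so both n2 = 0 and n1 = 0.
Check with x=0 y=0 z=0:
n1 = OR(y, z) = OR(0, 0) = 0
n2 = OR(n1, x) = OR(0, 0) = 0
n3 = OR(n2, n1) = OR(0, 0) = 0
So n3 = 0 as required.

x=0 y=0 z=0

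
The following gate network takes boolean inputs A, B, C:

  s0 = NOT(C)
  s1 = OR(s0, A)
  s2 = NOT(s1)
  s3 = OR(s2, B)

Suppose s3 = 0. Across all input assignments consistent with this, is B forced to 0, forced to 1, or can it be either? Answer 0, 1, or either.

s3 = OR(s2, B) must be 0, so both s2 = 0 and B = 0.
s2 = NOT(s1) must be 0, so s1 = 1.
Every assignment with s3 = 0 has B = 0; there are 3 such assignment(s).
  A=0, B=0, C=0
  A=1, B=0, C=0
  A=1, B=0, C=1

0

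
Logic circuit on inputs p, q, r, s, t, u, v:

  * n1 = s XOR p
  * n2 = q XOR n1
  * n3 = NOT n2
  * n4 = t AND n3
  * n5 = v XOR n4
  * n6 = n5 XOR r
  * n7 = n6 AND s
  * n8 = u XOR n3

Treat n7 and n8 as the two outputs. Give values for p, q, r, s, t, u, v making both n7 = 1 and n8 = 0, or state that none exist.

p=1, q=1, r=1, s=1, t=1, u=0, v=0

Check with p=1, q=1, r=1, s=1, t=1, u=0, v=0:
n1 = s XOR p = 1 XOR 1 = 0
n2 = q XOR n1 = 1 XOR 0 = 1
n3 = NOT n2 = NOT 1 = 0
n4 = t AND n3 = 1 AND 0 = 0
n5 = v XOR n4 = 0 XOR 0 = 0
n6 = n5 XOR r = 0 XOR 1 = 1
n7 = n6 AND s = 1 AND 1 = 1
n8 = u XOR n3 = 0 XOR 0 = 0
So n7 = 1 and n8 = 0.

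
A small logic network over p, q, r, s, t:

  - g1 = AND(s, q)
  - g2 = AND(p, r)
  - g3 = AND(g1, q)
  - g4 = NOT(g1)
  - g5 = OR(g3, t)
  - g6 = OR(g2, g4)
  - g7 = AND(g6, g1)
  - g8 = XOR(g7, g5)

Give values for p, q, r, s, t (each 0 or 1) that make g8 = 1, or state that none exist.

Check with p=0, q=1, r=0, s=0, t=1:
g1 = AND(s, q) = AND(0, 1) = 0
g2 = AND(p, r) = AND(0, 0) = 0
g3 = AND(g1, q) = AND(0, 1) = 0
g4 = NOT(g1) = NOT 0 = 1
g5 = OR(g3, t) = OR(0, 1) = 1
g6 = OR(g2, g4) = OR(0, 1) = 1
g7 = AND(g6, g1) = AND(1, 0) = 0
g8 = XOR(g7, g5) = XOR(0, 1) = 1
So g8 = 1 as required.

p=0, q=1, r=0, s=0, t=1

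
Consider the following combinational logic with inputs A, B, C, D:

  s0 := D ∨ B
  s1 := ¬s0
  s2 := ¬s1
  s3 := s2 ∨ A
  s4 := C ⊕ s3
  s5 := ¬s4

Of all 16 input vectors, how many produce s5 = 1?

s5 = ¬s4 must be 1, so s4 = 0.
s4 = C ⊕ s3 must be 0, so C and s3 are equal.
Enumerating the 16 input combinations, 8 give s5 = 1 and 8 give s5 = 0.

8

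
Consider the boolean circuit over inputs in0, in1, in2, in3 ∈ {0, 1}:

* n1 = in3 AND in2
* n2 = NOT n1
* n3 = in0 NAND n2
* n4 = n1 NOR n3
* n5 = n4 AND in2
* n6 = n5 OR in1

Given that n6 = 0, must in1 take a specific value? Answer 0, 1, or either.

0

n6 = n5 OR in1 must be 0, so both n5 = 0 and in1 = 0.
n5 = n4 AND in2 must be 0, so at least one of n4, in2 is 0.
Every assignment with n6 = 0 has in1 = 0; there are 7 such assignment(s).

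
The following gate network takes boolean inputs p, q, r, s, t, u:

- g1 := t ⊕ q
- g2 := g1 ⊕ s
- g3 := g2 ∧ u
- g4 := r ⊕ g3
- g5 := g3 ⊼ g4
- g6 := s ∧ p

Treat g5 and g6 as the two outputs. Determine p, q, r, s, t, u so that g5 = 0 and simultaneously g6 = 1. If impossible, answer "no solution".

Check with p=1, q=0, r=0, s=1, t=0, u=1:
g1 = t ⊕ q = 0 ⊕ 0 = 0
g2 = g1 ⊕ s = 0 ⊕ 1 = 1
g3 = g2 ∧ u = 1 ∧ 1 = 1
g4 = r ⊕ g3 = 0 ⊕ 1 = 1
g5 = g3 ⊼ g4 = 1 ⊼ 1 = 0
g6 = s ∧ p = 1 ∧ 1 = 1
So g5 = 0 and g6 = 1.

p=1, q=0, r=0, s=1, t=0, u=1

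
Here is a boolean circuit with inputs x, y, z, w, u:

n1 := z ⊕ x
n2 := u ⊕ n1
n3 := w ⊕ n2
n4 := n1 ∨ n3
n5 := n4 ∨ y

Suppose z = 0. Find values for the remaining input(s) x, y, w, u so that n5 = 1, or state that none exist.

x=0 y=1 w=0 u=1

Check with z = 0 and x=0, y=1, w=0, u=1:
n1 = z ⊕ x = 0 ⊕ 0 = 0
n2 = u ⊕ n1 = 1 ⊕ 0 = 1
n3 = w ⊕ n2 = 0 ⊕ 1 = 1
n4 = n1 ∨ n3 = 0 ∨ 1 = 1
n5 = n4 ∨ y = 1 ∨ 1 = 1
So n5 = 1.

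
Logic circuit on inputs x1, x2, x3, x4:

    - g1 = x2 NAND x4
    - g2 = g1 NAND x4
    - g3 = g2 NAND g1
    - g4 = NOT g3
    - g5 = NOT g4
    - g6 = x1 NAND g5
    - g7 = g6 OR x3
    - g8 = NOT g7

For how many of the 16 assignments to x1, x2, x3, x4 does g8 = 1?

2

g8 = NOT g7 must be 1, so g7 = 0.
g7 = g6 OR x3 must be 0, so both g6 = 0 and x3 = 0.
Satisfying assignments:
  x1=1, x2=0, x3=0, x4=1
  x1=1, x2=1, x3=0, x4=1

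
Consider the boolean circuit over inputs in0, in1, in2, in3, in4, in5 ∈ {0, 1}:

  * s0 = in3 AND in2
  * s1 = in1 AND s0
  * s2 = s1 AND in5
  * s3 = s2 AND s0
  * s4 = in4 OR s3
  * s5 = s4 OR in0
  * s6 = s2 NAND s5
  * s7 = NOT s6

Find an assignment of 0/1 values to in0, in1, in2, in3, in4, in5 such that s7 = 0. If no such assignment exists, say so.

s7 = NOT s6 must be 0, so s6 = 1.
s6 = s2 NAND s5 must be 1, so at least one of s2, s5 is 0.
Check with in0=1, in1=1, in2=0, in3=0, in4=1, in5=0:
s0 = in3 AND in2 = 0 AND 0 = 0
s1 = in1 AND s0 = 1 AND 0 = 0
s2 = s1 AND in5 = 0 AND 0 = 0
s3 = s2 AND s0 = 0 AND 0 = 0
s4 = in4 OR s3 = 1 OR 0 = 1
s5 = s4 OR in0 = 1 OR 1 = 1
s6 = s2 NAND s5 = 0 NAND 1 = 1
s7 = NOT s6 = NOT 1 = 0
So s7 = 0 as required.

in0=1, in1=1, in2=0, in3=0, in4=1, in5=0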